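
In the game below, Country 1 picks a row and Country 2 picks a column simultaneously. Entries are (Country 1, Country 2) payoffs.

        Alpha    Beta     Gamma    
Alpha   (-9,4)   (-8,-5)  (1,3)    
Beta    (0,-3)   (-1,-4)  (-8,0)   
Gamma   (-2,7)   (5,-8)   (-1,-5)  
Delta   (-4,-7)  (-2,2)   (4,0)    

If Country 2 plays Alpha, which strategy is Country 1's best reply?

With Country 2 fixed at Alpha, Country 1's payoffs are: Alpha → -9, Beta → 0, Gamma → -2, Delta → -4.
The maximum is 0, achieved by Beta.

Beta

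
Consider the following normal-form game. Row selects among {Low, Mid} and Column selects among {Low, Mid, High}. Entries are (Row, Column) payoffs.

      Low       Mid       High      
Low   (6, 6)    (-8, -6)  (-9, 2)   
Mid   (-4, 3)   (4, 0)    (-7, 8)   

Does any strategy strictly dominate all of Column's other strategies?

Check whether one of Column's strategies beats all alternatives regardless of what the opponent does.
Low is not dominant: against Mid, High gives 8 > 3.
Mid is not dominant: against Low, Low gives 6 > -6.
High is not dominant: against Low, Low gives 6 > 2.
No single strategy is best against every opponent action.

No strictly dominant strategy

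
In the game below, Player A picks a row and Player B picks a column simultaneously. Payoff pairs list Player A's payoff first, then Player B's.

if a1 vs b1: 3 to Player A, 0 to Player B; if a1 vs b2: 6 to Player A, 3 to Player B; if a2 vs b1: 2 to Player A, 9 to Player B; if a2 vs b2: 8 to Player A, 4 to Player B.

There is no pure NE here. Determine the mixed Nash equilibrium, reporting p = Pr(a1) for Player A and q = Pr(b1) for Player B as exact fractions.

Each player's mixing probability is pinned down by making the *other* player indifferent.
Player B indifferent between b1 and b2: p·0 + (1−p)·9 = p·3 + (1−p)·4 ⟹ 9 + (-9)p = 4 + (-1)p ⟹ p = 5/8.
Player A indifferent between a1 and a2: q·3 + (1−q)·6 = q·2 + (1−q)·8 ⟹ 6 + (-3)q = 8 + (-6)q ⟹ q = 2/3.

p = 5/8, q = 2/3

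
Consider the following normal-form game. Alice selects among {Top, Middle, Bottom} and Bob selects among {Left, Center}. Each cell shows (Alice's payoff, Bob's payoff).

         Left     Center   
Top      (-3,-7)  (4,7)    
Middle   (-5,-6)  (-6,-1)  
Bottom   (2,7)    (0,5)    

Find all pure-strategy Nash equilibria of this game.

A profile is a Nash equilibrium when each player is best-responding to the other.
Alice's best responses — vs Left: Bottom (payoff 2); vs Center: Top (payoff 4).
Bob's best responses — vs Top: Center (payoff 7); vs Middle: Center (payoff -1); vs Bottom: Left (payoff 7).
Mutual best responses occur at (Top, Center) and (Bottom, Left); at each, neither player gains by switching.

(Top, Center) and (Bottom, Left)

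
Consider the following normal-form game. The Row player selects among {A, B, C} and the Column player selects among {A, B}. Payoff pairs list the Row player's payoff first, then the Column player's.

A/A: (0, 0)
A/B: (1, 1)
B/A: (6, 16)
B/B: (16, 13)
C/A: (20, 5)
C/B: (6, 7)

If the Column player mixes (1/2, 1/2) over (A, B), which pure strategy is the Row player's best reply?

The Row player's best reply maximizes expected payoff against the mix.
A: (1/2)·0 + (1/2)·1 = 1/2
B: (1/2)·6 + (1/2)·16 = 11
C: (1/2)·20 + (1/2)·6 = 13
Highest expected payoff is 13, from C.

C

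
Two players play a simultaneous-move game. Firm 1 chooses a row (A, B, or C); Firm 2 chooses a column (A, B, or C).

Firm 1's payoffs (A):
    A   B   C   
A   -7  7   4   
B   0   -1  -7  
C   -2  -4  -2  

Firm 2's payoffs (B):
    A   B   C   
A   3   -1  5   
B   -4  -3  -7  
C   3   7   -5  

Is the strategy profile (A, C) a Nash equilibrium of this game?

Yes

Holding Firm 2 at C: Firm 1 gets 4 from A, versus -7 from B, -2 from C. No profitable deviation for Firm 1.
Holding Firm 1 at A: Firm 2 gets 5 from C, versus 3 from A, -1 from B. No profitable deviation for Firm 2 either.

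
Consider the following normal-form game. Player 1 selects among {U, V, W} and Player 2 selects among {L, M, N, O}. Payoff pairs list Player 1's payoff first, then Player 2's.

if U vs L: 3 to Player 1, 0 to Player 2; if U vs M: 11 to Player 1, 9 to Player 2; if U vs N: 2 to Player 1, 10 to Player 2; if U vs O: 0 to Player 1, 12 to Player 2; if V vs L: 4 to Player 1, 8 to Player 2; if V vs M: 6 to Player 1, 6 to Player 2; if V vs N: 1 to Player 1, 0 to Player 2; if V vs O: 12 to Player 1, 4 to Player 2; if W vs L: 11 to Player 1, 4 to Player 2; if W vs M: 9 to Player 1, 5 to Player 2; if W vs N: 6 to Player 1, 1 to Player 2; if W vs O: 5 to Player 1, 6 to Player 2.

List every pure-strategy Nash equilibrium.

None

Check mutual best responses: a cell is a NE iff neither player can gain by unilaterally deviating.
Player 1's best responses — vs L: W (payoff 11); vs M: U (payoff 11); vs N: W (payoff 6); vs O: V (payoff 12).
Player 2's best responses — vs U: O (payoff 12); vs V: L (payoff 8); vs W: O (payoff 6).
No cell has both players best-responding. For instance, Player 1's best reply to N is W, but against W Player 2 prefers O over N.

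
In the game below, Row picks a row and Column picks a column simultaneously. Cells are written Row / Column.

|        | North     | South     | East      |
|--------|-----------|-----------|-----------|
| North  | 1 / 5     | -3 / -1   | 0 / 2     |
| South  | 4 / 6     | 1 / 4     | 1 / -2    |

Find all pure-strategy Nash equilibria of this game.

(South, North)

A profile is a Nash equilibrium when each player is best-responding to the other.
Row's best responses — vs North: South (payoff 4); vs South: South (payoff 1); vs East: South (payoff 1).
Column's best responses — vs North: North (payoff 5); vs South: North (payoff 6).
The only mutual best response is (South, North); neither player gains by switching there.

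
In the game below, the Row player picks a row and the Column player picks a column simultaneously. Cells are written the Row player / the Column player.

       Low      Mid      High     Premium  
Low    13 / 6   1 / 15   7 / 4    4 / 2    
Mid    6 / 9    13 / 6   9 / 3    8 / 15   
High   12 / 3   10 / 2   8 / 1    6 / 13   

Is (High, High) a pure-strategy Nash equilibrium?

No

Holding the Column player at High: the Row player gets 8 from High but could get 9 by switching to Mid. The Row player has a profitable deviation.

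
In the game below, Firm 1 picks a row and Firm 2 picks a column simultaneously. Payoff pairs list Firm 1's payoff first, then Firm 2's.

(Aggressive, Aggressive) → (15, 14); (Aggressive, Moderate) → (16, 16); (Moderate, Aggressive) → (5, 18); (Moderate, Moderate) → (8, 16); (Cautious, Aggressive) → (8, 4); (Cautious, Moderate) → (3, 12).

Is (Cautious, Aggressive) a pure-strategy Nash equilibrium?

Holding Firm 2 at Aggressive: Firm 1 gets 8 from Cautious but could get 15 by switching to Aggressive. Firm 1 has a profitable deviation.

No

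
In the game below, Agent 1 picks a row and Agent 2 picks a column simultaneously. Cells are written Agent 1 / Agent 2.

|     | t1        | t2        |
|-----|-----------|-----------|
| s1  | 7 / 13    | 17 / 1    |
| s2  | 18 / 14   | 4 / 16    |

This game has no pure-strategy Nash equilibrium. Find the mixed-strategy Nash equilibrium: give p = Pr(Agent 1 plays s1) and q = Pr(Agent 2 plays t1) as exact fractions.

Each player's mixing probability is pinned down by making the *other* player indifferent.
Agent 2 indifferent between t1 and t2: p·13 + (1−p)·14 = p·1 + (1−p)·16 ⟹ 14 + (-1)p = 16 + (-15)p ⟹ p = 1/7.
Agent 1 indifferent between s1 and s2: q·7 + (1−q)·17 = q·18 + (1−q)·4 ⟹ 17 + (-10)q = 4 + 14q ⟹ q = 13/24.

p = 1/7, q = 13/24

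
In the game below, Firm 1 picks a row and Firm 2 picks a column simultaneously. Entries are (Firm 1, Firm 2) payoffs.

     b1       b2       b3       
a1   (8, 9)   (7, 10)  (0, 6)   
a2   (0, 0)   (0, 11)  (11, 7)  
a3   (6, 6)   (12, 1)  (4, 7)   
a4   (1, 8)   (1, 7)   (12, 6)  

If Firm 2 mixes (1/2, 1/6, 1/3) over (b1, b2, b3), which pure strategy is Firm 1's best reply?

a3

Firm 1's best reply maximizes expected payoff against the mix.
a1: (1/2)·8 + (1/6)·7 + (1/3)·0 = 31/6
a2: (1/2)·0 + (1/6)·0 + (1/3)·11 = 11/3
a3: (1/2)·6 + (1/6)·12 + (1/3)·4 = 19/3
a4: (1/2)·1 + (1/6)·1 + (1/3)·12 = 14/3
Highest expected payoff is 19/3, from a3.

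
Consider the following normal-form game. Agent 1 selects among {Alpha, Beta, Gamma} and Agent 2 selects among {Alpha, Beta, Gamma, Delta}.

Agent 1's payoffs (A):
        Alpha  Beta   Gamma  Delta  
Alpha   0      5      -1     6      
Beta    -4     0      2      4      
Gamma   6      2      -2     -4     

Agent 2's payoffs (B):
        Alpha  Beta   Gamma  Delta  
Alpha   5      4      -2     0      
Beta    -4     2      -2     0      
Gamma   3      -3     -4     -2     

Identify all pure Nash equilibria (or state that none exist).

A profile is a Nash equilibrium when each player is best-responding to the other.
Agent 1's best responses — vs Alpha: Gamma (payoff 6); vs Beta: Alpha (payoff 5); vs Gamma: Beta (payoff 2); vs Delta: Alpha (payoff 6).
Agent 2's best responses — vs Alpha: Alpha (payoff 5); vs Beta: Beta (payoff 2); vs Gamma: Alpha (payoff 3).
The only mutual best response is (Gamma, Alpha); neither player gains by switching there.

(Gamma, Alpha)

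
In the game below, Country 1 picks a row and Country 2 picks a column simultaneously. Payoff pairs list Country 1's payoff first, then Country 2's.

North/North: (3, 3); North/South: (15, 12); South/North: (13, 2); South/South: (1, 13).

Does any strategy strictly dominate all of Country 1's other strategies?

None

A strategy is strictly dominant if it gives Country 1 a strictly higher payoff than every other strategy, against every choice by the opponent.
North is not dominant: against North, South gives 13 > 3.
South is not dominant: against South, North gives 15 > 1.
No single strategy is best against every opponent action.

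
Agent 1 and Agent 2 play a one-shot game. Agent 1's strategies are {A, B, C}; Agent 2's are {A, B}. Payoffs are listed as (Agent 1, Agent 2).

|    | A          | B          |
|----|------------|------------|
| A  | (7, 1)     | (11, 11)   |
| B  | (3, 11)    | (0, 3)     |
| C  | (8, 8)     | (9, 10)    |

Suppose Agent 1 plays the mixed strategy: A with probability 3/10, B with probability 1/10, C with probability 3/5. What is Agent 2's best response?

Compute Agent 2's expected payoff from each pure strategy against the given mix.
A: (3/10)·1 + (1/10)·11 + (3/5)·8 = 31/5
B: (3/10)·11 + (1/10)·3 + (3/5)·10 = 48/5
Highest expected payoff is 48/5, from B.

B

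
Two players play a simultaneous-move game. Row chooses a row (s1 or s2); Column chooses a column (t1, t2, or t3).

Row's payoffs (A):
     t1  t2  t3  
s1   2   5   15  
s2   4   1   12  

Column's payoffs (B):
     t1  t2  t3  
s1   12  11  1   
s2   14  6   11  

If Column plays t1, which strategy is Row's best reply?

With Column fixed at t1, Row's payoffs are: s1 → 2, s2 → 4.
The maximum is 4, achieved by s2.

s2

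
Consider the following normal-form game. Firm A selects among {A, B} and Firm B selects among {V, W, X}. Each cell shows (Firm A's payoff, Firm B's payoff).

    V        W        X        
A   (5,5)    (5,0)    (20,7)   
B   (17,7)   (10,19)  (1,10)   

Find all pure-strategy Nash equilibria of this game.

(A, X) and (B, W)

A profile is a Nash equilibrium when each player is best-responding to the other.
Firm A's best responses — vs V: B (payoff 17); vs W: B (payoff 10); vs X: A (payoff 20).
Firm B's best responses — vs A: X (payoff 7); vs B: W (payoff 19).
Mutual best responses occur at (A, X) and (B, W); at each, neither player gains by switching.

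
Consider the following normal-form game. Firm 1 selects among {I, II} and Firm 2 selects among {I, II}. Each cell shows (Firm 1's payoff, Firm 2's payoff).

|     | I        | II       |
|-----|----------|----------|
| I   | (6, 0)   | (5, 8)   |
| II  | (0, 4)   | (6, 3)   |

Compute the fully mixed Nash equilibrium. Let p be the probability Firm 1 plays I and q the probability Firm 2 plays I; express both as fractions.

Each player's mixing probability is pinned down by making the *other* player indifferent.
Firm 2 indifferent between I and II: p·0 + (1−p)·4 = p·8 + (1−p)·3 ⟹ 4 + (-4)p = 3 + 5p ⟹ p = 1/9.
Firm 1 indifferent between I and II: q·6 + (1−q)·5 = q·0 + (1−q)·6 ⟹ 5 + 1q = 6 + (-6)q ⟹ q = 1/7.

p = 1/9, q = 1/7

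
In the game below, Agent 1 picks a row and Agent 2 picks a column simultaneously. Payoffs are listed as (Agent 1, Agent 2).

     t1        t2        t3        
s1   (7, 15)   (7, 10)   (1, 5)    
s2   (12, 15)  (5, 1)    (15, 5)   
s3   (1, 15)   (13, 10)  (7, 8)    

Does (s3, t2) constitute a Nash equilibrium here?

No

Holding Agent 2 at t2: Agent 1 gets 13 from s3, versus 7 from s1, 5 from s2. No profitable deviation for Agent 1.
Holding Agent 1 at s3: Agent 2 gets 10 from t2 but could get 15 by switching to t1. Agent 2 has a profitable deviation.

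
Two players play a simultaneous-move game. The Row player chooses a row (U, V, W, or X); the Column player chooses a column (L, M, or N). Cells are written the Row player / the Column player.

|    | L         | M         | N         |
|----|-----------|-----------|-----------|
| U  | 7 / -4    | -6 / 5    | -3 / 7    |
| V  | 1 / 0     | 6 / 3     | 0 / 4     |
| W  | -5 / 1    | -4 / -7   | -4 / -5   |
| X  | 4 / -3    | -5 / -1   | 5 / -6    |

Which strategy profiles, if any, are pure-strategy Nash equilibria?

Find each player's best response to every opponent strategy; NE are the intersections.
The Row player's best responses — vs L: U (payoff 7); vs M: V (payoff 6); vs N: X (payoff 5).
The Column player's best responses — vs U: N (payoff 7); vs V: N (payoff 4); vs W: L (payoff 1); vs X: M (payoff -1).
No cell has both players best-responding. For instance, the Row player's best reply to M is V, but against V the Column player prefers N over M.

There is no pure-strategy Nash equilibrium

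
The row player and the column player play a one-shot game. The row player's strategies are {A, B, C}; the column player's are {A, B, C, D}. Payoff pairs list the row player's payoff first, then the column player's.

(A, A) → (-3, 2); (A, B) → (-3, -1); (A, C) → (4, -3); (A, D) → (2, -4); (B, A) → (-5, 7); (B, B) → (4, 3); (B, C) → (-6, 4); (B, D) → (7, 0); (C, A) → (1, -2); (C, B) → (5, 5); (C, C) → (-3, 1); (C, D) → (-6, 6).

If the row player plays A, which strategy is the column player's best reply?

With the row player fixed at A, the column player's payoffs are: A → 2, B → -1, C → -3, D → -4.
The maximum is 2, achieved by A.

A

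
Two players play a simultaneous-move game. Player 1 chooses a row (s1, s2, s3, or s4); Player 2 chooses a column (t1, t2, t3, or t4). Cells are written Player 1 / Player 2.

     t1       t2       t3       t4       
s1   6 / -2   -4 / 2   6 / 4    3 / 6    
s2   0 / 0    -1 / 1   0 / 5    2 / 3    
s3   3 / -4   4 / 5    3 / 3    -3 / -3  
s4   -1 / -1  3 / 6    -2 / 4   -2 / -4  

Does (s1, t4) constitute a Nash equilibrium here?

Holding Player 2 at t4: Player 1 gets 3 from s1, versus 2 from s2, -3 from s3, -2 from s4. No profitable deviation for Player 1.
Holding Player 1 at s1: Player 2 gets 6 from t4, versus -2 from t1, 2 from t2, 4 from t3. No profitable deviation for Player 2 either.

Yes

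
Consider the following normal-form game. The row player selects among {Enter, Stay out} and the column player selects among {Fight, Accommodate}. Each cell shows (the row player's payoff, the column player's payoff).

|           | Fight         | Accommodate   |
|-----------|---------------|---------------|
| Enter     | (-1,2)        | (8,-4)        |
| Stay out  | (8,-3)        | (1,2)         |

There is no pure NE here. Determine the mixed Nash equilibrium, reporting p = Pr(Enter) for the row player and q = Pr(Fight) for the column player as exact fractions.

Each player's mixing probability is pinned down by making the *other* player indifferent.
The column player indifferent between Fight and Accommodate: p·2 + (1−p)·(-3) = p·(-4) + (1−p)·2 ⟹ (-3) + 5p = 2 + (-6)p ⟹ p = 5/11.
The row player indifferent between Enter and Stay out: q·(-1) + (1−q)·8 = q·8 + (1−q)·1 ⟹ 8 + (-9)q = 1 + 7q ⟹ q = 7/16.

p = 5/11, q = 7/16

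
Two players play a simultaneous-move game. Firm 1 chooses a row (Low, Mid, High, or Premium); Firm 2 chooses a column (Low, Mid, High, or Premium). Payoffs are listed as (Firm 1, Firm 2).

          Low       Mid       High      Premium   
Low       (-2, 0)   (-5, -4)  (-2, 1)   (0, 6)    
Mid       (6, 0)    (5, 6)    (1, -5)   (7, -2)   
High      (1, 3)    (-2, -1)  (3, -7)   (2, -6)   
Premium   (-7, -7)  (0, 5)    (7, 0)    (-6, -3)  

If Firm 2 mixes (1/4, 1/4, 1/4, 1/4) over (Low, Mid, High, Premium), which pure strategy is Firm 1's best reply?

Compute Firm 1's expected payoff from each pure strategy against the given mix.
Low: (1/4)·(-2) + (1/4)·(-5) + (1/4)·(-2) + (1/4)·0 = -9/4
Mid: (1/4)·6 + (1/4)·5 + (1/4)·1 + (1/4)·7 = 19/4
High: (1/4)·1 + (1/4)·(-2) + (1/4)·3 + (1/4)·2 = 1
Premium: (1/4)·(-7) + (1/4)·0 + (1/4)·7 + (1/4)·(-6) = -3/2
Highest expected payoff is 19/4, from Mid.

Mid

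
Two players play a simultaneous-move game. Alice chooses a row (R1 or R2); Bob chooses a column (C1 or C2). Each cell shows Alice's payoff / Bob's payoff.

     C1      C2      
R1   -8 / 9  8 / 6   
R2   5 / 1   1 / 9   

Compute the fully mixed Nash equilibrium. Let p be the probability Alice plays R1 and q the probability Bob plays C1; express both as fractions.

In a mixed NE each player is indifferent between their pure strategies, so the opponent's mix sets the indifference.
Bob indifferent between C1 and C2: p·9 + (1−p)·1 = p·6 + (1−p)·9 ⟹ 1 + 8p = 9 + (-3)p ⟹ p = 8/11.
Alice indifferent between R1 and R2: q·(-8) + (1−q)·8 = q·5 + (1−q)·1 ⟹ 8 + (-16)q = 1 + 4q ⟹ q = 7/20.

p = 8/11, q = 7/20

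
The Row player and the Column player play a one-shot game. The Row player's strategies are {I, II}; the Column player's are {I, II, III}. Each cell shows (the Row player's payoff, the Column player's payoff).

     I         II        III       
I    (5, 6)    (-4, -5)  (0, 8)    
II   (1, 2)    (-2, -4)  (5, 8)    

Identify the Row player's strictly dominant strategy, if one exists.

Check whether one of the Row player's strategies beats all alternatives regardless of what the opponent does.
I is not dominant: against II, II gives -2 > -4.
II is not dominant: against I, I gives 5 > 1.
No single strategy is best against every opponent action.

None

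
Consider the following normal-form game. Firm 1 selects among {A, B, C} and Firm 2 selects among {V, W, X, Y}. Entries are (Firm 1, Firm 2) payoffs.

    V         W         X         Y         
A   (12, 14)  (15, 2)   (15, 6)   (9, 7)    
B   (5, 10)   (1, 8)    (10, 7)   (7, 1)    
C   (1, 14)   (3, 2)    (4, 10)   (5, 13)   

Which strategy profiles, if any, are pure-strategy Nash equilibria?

Check mutual best responses: a cell is a NE iff neither player can gain by unilaterally deviating.
Firm 1's best responses — vs V: A (payoff 12); vs W: A (payoff 15); vs X: A (payoff 15); vs Y: A (payoff 9).
Firm 2's best responses — vs A: V (payoff 14); vs B: V (payoff 10); vs C: V (payoff 14).
The only mutual best response is (A, V); neither player gains by switching there.

(A, V)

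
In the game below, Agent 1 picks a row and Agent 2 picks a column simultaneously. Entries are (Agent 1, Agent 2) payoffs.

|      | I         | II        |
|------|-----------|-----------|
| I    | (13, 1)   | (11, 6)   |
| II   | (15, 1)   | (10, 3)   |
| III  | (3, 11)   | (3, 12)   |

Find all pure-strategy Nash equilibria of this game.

(I, II)

A profile is a Nash equilibrium when each player is best-responding to the other.
Agent 1's best responses — vs I: II (payoff 15); vs II: I (payoff 11).
Agent 2's best responses — vs I: II (payoff 6); vs II: II (payoff 3); vs III: II (payoff 12).
The only mutual best response is (I, II); neither player gains by switching there.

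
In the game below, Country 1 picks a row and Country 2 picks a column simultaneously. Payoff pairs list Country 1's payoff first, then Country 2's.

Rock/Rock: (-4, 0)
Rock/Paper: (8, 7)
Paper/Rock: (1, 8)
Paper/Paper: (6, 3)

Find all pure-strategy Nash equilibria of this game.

Find each player's best response to every opponent strategy; NE are the intersections.
Country 1's best responses — vs Rock: Paper (payoff 1); vs Paper: Rock (payoff 8).
Country 2's best responses — vs Rock: Paper (payoff 7); vs Paper: Rock (payoff 8).
Mutual best responses occur at (Rock, Paper) and (Paper, Rock); at each, neither player gains by switching.

(Rock, Paper) and (Paper, Rock)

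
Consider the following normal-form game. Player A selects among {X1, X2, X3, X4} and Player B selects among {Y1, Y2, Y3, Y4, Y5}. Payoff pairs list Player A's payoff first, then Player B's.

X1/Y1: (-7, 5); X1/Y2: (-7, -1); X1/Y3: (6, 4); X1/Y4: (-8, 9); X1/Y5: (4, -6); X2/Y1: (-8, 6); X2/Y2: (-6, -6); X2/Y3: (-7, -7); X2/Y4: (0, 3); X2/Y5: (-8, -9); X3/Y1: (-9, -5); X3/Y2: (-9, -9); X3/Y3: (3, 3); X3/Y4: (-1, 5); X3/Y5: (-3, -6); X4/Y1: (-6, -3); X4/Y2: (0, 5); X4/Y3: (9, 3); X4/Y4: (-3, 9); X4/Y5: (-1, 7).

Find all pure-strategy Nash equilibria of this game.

There is no pure-strategy Nash equilibrium

Check mutual best responses: a cell is a NE iff neither player can gain by unilaterally deviating.
Player A's best responses — vs Y1: X4 (payoff -6); vs Y2: X4 (payoff 0); vs Y3: X4 (payoff 9); vs Y4: X2 (payoff 0); vs Y5: X1 (payoff 4).
Player B's best responses — vs X1: Y4 (payoff 9); vs X2: Y1 (payoff 6); vs X3: Y4 (payoff 5); vs X4: Y4 (payoff 9).
No cell has both players best-responding. For instance, Player A's best reply to Y4 is X2, but against X2 Player B prefers Y1 over Y4.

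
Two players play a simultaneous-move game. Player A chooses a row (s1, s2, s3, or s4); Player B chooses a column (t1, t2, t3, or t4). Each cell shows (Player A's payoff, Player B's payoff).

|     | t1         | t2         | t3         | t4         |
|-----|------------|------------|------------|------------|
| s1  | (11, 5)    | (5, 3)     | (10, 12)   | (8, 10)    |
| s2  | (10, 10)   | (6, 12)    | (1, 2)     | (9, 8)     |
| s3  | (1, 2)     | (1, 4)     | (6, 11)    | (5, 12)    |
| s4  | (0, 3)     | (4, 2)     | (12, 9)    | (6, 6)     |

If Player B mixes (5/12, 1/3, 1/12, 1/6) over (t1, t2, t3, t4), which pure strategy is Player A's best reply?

Compute Player A's expected payoff from each pure strategy against the given mix.
s1: (5/12)·11 + (1/3)·5 + (1/12)·10 + (1/6)·8 = 101/12
s2: (5/12)·10 + (1/3)·6 + (1/12)·1 + (1/6)·9 = 31/4
s3: (5/12)·1 + (1/3)·1 + (1/12)·6 + (1/6)·5 = 25/12
s4: (5/12)·0 + (1/3)·4 + (1/12)·12 + (1/6)·6 = 10/3
Highest expected payoff is 101/12, from s1.

s1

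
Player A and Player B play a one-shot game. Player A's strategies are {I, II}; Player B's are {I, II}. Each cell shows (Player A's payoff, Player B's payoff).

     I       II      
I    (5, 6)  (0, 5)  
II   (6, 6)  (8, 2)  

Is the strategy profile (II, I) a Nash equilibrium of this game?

Yes

Holding Player B at I: Player A gets 6 from II, versus 5 from I. No profitable deviation for Player A.
Holding Player A at II: Player B gets 6 from I, versus 2 from II. No profitable deviation for Player B either.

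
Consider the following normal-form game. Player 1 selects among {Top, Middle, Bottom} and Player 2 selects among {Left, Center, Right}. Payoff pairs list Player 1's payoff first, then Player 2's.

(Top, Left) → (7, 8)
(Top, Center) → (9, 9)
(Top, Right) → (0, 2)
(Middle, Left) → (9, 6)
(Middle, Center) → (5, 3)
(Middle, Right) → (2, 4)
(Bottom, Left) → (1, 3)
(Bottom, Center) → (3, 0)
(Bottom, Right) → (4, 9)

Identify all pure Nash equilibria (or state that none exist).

(Top, Center), (Middle, Left), and (Bottom, Right)

Find each player's best response to every opponent strategy; NE are the intersections.
Player 1's best responses — vs Left: Middle (payoff 9); vs Center: Top (payoff 9); vs Right: Bottom (payoff 4).
Player 2's best responses — vs Top: Center (payoff 9); vs Middle: Left (payoff 6); vs Bottom: Right (payoff 9).
Mutual best responses occur at (Top, Center), (Middle, Left), and (Bottom, Right); at each, neither player gains by switching.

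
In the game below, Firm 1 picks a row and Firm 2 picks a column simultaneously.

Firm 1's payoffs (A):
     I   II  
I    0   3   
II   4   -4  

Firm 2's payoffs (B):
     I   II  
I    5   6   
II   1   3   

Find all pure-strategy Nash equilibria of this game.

(I, II)

Check mutual best responses: a cell is a NE iff neither player can gain by unilaterally deviating.
Firm 1's best responses — vs I: II (payoff 4); vs II: I (payoff 3).
Firm 2's best responses — vs I: II (payoff 6); vs II: II (payoff 3).
The only mutual best response is (I, II); neither player gains by switching there.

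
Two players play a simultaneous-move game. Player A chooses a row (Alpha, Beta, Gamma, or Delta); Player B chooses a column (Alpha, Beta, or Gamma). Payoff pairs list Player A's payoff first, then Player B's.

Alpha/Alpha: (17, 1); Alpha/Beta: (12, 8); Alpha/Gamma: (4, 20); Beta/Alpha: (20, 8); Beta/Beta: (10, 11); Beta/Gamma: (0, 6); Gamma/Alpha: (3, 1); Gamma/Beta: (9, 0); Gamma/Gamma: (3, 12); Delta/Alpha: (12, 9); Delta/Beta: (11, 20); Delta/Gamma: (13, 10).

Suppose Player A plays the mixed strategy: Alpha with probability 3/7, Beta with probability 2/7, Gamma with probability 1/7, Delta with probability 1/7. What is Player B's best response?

Compute Player B's expected payoff from each pure strategy against the given mix.
Alpha: (3/7)·1 + (2/7)·8 + (1/7)·1 + (1/7)·9 = 29/7
Beta: (3/7)·8 + (2/7)·11 + (1/7)·0 + (1/7)·20 = 66/7
Gamma: (3/7)·20 + (2/7)·6 + (1/7)·12 + (1/7)·10 = 94/7
Highest expected payoff is 94/7, from Gamma.

Gamma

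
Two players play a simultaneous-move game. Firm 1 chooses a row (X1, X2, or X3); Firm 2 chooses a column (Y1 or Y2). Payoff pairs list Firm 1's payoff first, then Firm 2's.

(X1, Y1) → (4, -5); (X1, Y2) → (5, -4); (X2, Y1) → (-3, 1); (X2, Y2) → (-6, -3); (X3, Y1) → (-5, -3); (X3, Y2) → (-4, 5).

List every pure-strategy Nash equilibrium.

(X1, Y2)

Check mutual best responses: a cell is a NE iff neither player can gain by unilaterally deviating.
Firm 1's best responses — vs Y1: X1 (payoff 4); vs Y2: X1 (payoff 5).
Firm 2's best responses — vs X1: Y2 (payoff -4); vs X2: Y1 (payoff 1); vs X3: Y2 (payoff 5).
The only mutual best response is (X1, Y2); neither player gains by switching there.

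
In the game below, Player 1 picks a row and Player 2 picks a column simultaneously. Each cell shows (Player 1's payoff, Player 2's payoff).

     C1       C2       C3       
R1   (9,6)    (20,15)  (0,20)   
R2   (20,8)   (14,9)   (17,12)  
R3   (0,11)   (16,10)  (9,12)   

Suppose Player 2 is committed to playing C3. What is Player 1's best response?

With Player 2 fixed at C3, Player 1's payoffs are: R1 → 0, R2 → 17, R3 → 9.
The maximum is 17, achieved by R2.

R2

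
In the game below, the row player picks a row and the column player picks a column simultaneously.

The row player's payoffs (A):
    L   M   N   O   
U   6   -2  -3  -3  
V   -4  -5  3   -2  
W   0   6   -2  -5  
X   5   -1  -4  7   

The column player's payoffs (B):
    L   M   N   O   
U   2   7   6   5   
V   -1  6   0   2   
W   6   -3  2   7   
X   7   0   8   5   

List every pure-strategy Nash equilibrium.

Find each player's best response to every opponent strategy; NE are the intersections.
The row player's best responses — vs L: U (payoff 6); vs M: W (payoff 6); vs N: V (payoff 3); vs O: X (payoff 7).
The column player's best responses — vs U: M (payoff 7); vs V: M (payoff 6); vs W: O (payoff 7); vs X: N (payoff 8).
No cell has both players best-responding. For instance, the row player's best reply to L is U, but against U the column player prefers M over L.

There is no pure-strategy Nash equilibrium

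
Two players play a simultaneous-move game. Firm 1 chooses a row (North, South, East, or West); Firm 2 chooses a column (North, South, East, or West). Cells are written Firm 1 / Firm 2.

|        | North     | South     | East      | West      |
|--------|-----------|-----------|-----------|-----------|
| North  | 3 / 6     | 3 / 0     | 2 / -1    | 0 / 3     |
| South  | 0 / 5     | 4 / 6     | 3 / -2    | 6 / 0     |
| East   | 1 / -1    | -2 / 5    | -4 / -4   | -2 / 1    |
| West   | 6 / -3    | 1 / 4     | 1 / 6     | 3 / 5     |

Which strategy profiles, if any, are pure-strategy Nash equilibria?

Find each player's best response to every opponent strategy; NE are the intersections.
Firm 1's best responses — vs North: West (payoff 6); vs South: South (payoff 4); vs East: South (payoff 3); vs West: South (payoff 6).
Firm 2's best responses — vs North: North (payoff 6); vs South: South (payoff 6); vs East: South (payoff 5); vs West: East (payoff 6).
The only mutual best response is (South, South); neither player gains by switching there.

(South, South)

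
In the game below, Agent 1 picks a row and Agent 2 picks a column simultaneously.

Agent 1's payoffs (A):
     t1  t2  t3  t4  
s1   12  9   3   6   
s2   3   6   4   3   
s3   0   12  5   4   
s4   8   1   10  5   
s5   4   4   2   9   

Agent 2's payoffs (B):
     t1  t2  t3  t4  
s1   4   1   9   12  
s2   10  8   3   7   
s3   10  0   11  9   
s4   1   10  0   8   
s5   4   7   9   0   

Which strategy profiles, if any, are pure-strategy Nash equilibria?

Find each player's best response to every opponent strategy; NE are the intersections.
Agent 1's best responses — vs t1: s1 (payoff 12); vs t2: s3 (payoff 12); vs t3: s4 (payoff 10); vs t4: s5 (payoff 9).
Agent 2's best responses — vs s1: t4 (payoff 12); vs s2: t1 (payoff 10); vs s3: t3 (payoff 11); vs s4: t2 (payoff 10); vs s5: t3 (payoff 9).
No cell has both players best-responding. For instance, Agent 1's best reply to t3 is s4, but against s4 Agent 2 prefers t2 over t3.

There is no pure-strategy Nash equilibrium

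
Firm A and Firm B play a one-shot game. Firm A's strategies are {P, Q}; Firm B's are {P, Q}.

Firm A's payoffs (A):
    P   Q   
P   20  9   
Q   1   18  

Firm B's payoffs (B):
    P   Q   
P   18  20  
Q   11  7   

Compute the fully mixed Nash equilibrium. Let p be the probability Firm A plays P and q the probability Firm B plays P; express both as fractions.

In a mixed NE each player is indifferent between their pure strategies, so the opponent's mix sets the indifference.
Firm B indifferent between P and Q: p·18 + (1−p)·11 = p·20 + (1−p)·7 ⟹ 11 + 7p = 7 + 13p ⟹ p = 2/3.
Firm A indifferent between P and Q: q·20 + (1−q)·9 = q·1 + (1−q)·18 ⟹ 9 + 11q = 18 + (-17)q ⟹ q = 9/28.

p = 2/3, q = 9/28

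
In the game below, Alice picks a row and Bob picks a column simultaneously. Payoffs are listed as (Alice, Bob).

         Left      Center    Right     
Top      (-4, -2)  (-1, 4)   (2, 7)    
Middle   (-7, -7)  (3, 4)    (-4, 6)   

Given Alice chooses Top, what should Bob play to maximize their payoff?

With Alice fixed at Top, Bob's payoffs are: Left → -2, Center → 4, Right → 7.
The maximum is 7, achieved by Right.

Right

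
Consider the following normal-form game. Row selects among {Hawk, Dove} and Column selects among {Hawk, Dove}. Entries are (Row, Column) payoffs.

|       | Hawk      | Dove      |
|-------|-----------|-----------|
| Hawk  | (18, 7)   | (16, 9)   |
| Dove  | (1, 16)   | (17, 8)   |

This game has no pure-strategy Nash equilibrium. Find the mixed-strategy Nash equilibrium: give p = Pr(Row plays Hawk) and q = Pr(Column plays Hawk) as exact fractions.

p = 4/5, q = 1/18

Each player's mixing probability is pinned down by making the *other* player indifferent.
Column indifferent between Hawk and Dove: p·7 + (1−p)·16 = p·9 + (1−p)·8 ⟹ 16 + (-9)p = 8 + 1p ⟹ p = 4/5.
Row indifferent between Hawk and Dove: q·18 + (1−q)·16 = q·1 + (1−q)·17 ⟹ 16 + 2q = 17 + (-16)q ⟹ q = 1/18.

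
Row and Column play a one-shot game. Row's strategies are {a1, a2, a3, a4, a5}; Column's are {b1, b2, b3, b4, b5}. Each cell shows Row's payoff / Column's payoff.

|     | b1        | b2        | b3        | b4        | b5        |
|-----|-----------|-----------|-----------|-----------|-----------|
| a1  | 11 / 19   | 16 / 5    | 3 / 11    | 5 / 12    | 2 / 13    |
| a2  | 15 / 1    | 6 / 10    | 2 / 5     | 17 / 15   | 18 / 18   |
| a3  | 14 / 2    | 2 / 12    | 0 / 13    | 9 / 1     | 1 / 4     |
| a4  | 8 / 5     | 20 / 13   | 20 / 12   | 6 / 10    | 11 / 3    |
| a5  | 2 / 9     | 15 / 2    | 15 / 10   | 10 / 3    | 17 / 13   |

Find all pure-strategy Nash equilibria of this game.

Check mutual best responses: a cell is a NE iff neither player can gain by unilaterally deviating.
Row's best responses — vs b1: a2 (payoff 15); vs b2: a4 (payoff 20); vs b3: a4 (payoff 20); vs b4: a2 (payoff 17); vs b5: a2 (payoff 18).
Column's best responses — vs a1: b1 (payoff 19); vs a2: b5 (payoff 18); vs a3: b3 (payoff 13); vs a4: b2 (payoff 13); vs a5: b5 (payoff 13).
Mutual best responses occur at (a2, b5) and (a4, b2); at each, neither player gains by switching.

(a2, b5) and (a4, b2)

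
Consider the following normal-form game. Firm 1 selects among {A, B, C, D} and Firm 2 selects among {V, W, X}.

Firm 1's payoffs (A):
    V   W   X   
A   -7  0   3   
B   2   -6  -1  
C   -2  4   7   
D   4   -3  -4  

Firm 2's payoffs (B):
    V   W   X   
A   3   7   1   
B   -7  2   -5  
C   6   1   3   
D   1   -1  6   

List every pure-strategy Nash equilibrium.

No pure-strategy Nash equilibrium

Check mutual best responses: a cell is a NE iff neither player can gain by unilaterally deviating.
Firm 1's best responses — vs V: D (payoff 4); vs W: C (payoff 4); vs X: C (payoff 7).
Firm 2's best responses — vs A: W (payoff 7); vs B: W (payoff 2); vs C: V (payoff 6); vs D: X (payoff 6).
No cell has both players best-responding. For instance, Firm 1's best reply to X is C, but against C Firm 2 prefers V over X.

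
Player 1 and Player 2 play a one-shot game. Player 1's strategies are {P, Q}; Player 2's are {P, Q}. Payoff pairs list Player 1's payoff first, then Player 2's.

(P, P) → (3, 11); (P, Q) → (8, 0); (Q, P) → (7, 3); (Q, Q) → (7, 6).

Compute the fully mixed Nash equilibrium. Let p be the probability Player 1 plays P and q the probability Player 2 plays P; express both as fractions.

In a mixed NE each player is indifferent between their pure strategies, so the opponent's mix sets the indifference.
Player 2 indifferent between P and Q: p·11 + (1−p)·3 = p·0 + (1−p)·6 ⟹ 3 + 8p = 6 + (-6)p ⟹ p = 3/14.
Player 1 indifferent between P and Q: q·3 + (1−q)·8 = q·7 + (1−q)·7 ⟹ 8 + (-5)q = 7 + 0q ⟹ q = 1/5.

p = 3/14, q = 1/5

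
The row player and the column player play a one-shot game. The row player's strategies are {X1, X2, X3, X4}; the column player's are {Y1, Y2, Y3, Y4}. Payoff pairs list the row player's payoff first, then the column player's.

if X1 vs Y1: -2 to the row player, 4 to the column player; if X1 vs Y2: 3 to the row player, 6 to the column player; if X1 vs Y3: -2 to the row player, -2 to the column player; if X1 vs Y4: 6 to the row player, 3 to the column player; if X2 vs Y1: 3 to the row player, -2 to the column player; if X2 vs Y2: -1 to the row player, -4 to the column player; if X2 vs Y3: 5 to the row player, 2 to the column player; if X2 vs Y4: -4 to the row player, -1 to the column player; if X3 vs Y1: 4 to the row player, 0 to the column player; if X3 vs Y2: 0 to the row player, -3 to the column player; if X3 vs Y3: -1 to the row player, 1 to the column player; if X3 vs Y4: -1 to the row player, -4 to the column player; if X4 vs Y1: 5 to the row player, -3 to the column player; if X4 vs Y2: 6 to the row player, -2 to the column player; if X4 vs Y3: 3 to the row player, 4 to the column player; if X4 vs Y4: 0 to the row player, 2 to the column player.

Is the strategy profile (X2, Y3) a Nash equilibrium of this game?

Yes

Holding the column player at Y3: the row player gets 5 from X2, versus -2 from X1, -1 from X3, 3 from X4. No profitable deviation for the row player.
Holding the row player at X2: the column player gets 2 from Y3, versus -2 from Y1, -4 from Y2, -1 from Y4. No profitable deviation for the column player either.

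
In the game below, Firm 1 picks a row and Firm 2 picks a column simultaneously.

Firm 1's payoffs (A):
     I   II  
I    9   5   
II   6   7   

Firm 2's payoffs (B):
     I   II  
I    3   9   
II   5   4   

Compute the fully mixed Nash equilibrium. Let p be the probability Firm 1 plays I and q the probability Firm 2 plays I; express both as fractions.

Each player's mixing probability is pinned down by making the *other* player indifferent.
Firm 2 indifferent between I and II: p·3 + (1−p)·5 = p·9 + (1−p)·4 ⟹ 5 + (-2)p = 4 + 5p ⟹ p = 1/7.
Firm 1 indifferent between I and II: q·9 + (1−q)·5 = q·6 + (1−q)·7 ⟹ 5 + 4q = 7 + (-1)q ⟹ q = 2/5.

p = 1/7, q = 2/5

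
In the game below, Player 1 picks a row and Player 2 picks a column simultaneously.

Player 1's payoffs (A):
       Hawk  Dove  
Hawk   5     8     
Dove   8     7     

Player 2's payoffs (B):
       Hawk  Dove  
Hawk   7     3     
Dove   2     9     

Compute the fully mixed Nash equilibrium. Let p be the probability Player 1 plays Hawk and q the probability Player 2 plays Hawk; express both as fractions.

Each player's mixing probability is pinned down by making the *other* player indifferent.
Player 2 indifferent between Hawk and Dove: p·7 + (1−p)·2 = p·3 + (1−p)·9 ⟹ 2 + 5p = 9 + (-6)p ⟹ p = 7/11.
Player 1 indifferent between Hawk and Dove: q·5 + (1−q)·8 = q·8 + (1−q)·7 ⟹ 8 + (-3)q = 7 + 1q ⟹ q = 1/4.

p = 7/11, q = 1/4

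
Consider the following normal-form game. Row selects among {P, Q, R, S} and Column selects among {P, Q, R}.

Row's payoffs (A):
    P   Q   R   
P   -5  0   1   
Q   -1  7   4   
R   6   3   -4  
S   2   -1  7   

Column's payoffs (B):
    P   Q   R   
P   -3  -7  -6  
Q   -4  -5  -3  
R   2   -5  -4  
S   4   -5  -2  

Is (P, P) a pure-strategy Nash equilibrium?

No

Holding Column at P: Row gets -5 from P but could get 6 by switching to R. Row has a profitable deviation.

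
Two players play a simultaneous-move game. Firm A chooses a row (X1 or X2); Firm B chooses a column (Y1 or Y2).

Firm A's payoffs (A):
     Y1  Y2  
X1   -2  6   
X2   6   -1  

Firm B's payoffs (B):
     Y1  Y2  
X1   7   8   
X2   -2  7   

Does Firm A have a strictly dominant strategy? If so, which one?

Check whether one of Firm A's strategies beats all alternatives regardless of what the opponent does.
X1 is not dominant: against Y1, X2 gives 6 > -2.
X2 is not dominant: against Y2, X1 gives 6 > -1.
No single strategy is best against every opponent action.

No strictly dominant strategy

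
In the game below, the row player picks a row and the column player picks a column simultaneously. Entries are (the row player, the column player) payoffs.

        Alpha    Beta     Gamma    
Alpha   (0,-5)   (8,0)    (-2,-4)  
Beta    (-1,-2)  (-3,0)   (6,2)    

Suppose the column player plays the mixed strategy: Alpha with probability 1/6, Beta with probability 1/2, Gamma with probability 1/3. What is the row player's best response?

Alpha

Compute the row player's expected payoff from each pure strategy against the given mix.
Alpha: (1/6)·0 + (1/2)·8 + (1/3)·(-2) = 10/3
Beta: (1/6)·(-1) + (1/2)·(-3) + (1/3)·6 = 1/3
Highest expected payoff is 10/3, from Alpha.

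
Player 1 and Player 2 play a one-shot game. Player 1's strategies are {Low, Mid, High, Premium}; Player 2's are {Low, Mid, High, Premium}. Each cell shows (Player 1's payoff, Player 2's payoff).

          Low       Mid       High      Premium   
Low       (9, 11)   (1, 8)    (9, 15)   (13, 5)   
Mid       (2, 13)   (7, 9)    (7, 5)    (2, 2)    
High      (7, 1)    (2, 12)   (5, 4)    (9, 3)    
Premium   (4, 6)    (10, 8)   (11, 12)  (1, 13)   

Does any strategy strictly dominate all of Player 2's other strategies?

Check whether one of Player 2's strategies beats all alternatives regardless of what the opponent does.
Low is not dominant: against Low, High gives 15 > 11.
Mid is not dominant: against Low, Low gives 11 > 8.
High is not dominant: against Mid, Low gives 13 > 5.
Premium is not dominant: against Low, Low gives 11 > 5.
No single strategy is best against every opponent action.

No strictly dominant strategy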